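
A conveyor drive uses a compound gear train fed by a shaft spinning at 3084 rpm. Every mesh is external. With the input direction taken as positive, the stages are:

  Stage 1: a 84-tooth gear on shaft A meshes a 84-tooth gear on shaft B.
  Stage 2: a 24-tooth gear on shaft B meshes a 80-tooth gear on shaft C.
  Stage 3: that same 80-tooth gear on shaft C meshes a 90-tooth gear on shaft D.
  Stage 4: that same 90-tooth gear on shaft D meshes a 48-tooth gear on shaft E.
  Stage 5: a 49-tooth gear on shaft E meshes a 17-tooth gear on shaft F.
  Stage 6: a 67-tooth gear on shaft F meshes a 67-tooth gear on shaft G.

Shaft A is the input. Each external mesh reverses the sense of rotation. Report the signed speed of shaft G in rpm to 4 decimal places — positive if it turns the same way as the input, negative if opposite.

+4444.5882 rpm (same as input, |ω| = 4444.5882 rpm)

Stage 1 [84T→84T]: ω = 3084.0000×84/84 = 3084.0000 rpm, dir flips to −; running = −3084.0000
Stage 2 [24T→80T]: ω = 3084.0000×24/80 = 925.2000 rpm, dir flips to +; running = +925.2000
Stage 3 [80T→90T]: ω = 925.2000×80/90 = 822.4000 rpm, dir flips to −; running = −822.4000
Stage 4 [90T→48T]: ω = 822.4000×90/48 = 1542.0000 rpm, dir flips to +; running = +1542.0000
Stage 5 [49T→17T]: ω = 1542.0000×49/17 = 4444.5882 rpm, dir flips to −; running = −4444.5882
Stage 6 [67T→67T]: ω = 4444.5882×67/67 = 4444.5882 rpm, dir flips to +; running = +4444.5882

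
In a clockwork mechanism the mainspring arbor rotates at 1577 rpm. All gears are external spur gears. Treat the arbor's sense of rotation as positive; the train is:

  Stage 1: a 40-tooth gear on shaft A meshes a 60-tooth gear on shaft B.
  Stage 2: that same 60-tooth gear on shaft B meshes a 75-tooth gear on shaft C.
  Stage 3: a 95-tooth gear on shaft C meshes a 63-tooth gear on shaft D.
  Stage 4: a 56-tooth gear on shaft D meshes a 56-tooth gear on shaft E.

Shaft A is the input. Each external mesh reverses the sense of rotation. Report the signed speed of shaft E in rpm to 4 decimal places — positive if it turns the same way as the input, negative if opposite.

Stage 1 [40T→60T]: ω = 1577.0000×40/60 = 1051.3333 rpm, dir flips to −; running = −1051.3333
Stage 2 [60T→75T]: ω = 1051.3333×60/75 = 841.0667 rpm, dir flips to +; running = +841.0667
Stage 3 [95T→63T]: ω = 841.0667×95/63 = 1268.2751 rpm, dir flips to −; running = −1268.2751
Stage 4 [56T→56T]: ω = 1268.2751×56/56 = 1268.2751 rpm, dir flips to +; running = +1268.2751

+1268.2751 rpm (same as input, |ω| = 1268.2751 rpm)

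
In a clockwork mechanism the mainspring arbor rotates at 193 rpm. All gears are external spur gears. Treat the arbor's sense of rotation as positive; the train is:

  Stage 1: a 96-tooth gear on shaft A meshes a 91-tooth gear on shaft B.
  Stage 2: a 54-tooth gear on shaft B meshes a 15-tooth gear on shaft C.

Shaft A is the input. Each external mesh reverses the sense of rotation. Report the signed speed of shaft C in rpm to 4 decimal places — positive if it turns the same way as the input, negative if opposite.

+732.9758 rpm (same as input, |ω| = 732.9758 rpm)

Stage 1 [96T→91T]: ω = 193.0000×96/91 = 203.6044 rpm, dir flips to −; running = −203.6044
Stage 2 [54T→15T]: ω = 203.6044×54/15 = 732.9758 rpm, dir flips to +; running = +732.9758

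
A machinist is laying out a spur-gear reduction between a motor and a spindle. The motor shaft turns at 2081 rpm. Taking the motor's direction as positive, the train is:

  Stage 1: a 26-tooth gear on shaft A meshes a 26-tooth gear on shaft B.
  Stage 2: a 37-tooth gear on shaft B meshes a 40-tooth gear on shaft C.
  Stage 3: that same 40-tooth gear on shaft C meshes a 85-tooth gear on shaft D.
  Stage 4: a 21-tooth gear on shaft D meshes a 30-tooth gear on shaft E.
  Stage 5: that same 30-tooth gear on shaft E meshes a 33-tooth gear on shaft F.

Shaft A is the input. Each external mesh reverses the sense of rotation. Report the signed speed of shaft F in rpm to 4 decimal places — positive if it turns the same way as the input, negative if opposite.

-576.4481 rpm (opposite to input, |ω| = 576.4481 rpm)

Stage 1 [26T→26T]: ω = 2081.0000×26/26 = 2081.0000 rpm, dir flips to −; running = −2081.0000
Stage 2 [37T→40T]: ω = 2081.0000×37/40 = 1924.9250 rpm, dir flips to +; running = +1924.9250
Stage 3 [40T→85T]: ω = 1924.9250×40/85 = 905.8471 rpm, dir flips to −; running = −905.8471
Stage 4 [21T→30T]: ω = 905.8471×21/30 = 634.0929 rpm, dir flips to +; running = +634.0929
Stage 5 [30T→33T]: ω = 634.0929×30/33 = 576.4481 rpm, dir flips to −; running = −576.4481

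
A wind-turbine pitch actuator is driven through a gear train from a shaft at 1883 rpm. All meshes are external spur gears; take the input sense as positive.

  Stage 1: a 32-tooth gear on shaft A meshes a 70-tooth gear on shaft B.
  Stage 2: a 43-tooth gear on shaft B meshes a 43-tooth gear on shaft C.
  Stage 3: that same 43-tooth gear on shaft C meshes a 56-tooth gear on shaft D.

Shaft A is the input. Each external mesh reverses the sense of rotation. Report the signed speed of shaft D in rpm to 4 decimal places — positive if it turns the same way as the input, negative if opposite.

Stage 1 [32T→70T]: ω = 1883.0000×32/70 = 860.8000 rpm, dir flips to −; running = −860.8000
Stage 2 [43T→43T]: ω = 860.8000×43/43 = 860.8000 rpm, dir flips to +; running = +860.8000
Stage 3 [43T→56T]: ω = 860.8000×43/56 = 660.9714 rpm, dir flips to −; running = −660.9714

-660.9714 rpm (opposite to input, |ω| = 660.9714 rpm)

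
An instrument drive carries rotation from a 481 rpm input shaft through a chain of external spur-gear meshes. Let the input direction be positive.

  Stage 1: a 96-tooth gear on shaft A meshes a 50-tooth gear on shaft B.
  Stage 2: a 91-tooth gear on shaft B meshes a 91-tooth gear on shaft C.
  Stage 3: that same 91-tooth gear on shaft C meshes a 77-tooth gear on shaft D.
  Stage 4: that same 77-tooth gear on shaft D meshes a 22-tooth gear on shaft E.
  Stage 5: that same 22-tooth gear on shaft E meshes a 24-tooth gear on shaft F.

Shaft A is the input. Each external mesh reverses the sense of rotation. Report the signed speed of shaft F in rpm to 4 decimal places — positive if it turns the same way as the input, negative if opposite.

Stage 1 [96T→50T]: ω = 481.0000×96/50 = 923.5200 rpm, dir flips to −; running = −923.5200
Stage 2 [91T→91T]: ω = 923.5200×91/91 = 923.5200 rpm, dir flips to +; running = +923.5200
Stage 3 [91T→77T]: ω = 923.5200×91/77 = 1091.4327 rpm, dir flips to −; running = −1091.4327
Stage 4 [77T→22T]: ω = 1091.4327×77/22 = 3820.0145 rpm, dir flips to +; running = +3820.0145
Stage 5 [22T→24T]: ω = 3820.0145×22/24 = 3501.6800 rpm, dir flips to −; running = −3501.6800

-3501.6800 rpm (opposite to input, |ω| = 3501.6800 rpm)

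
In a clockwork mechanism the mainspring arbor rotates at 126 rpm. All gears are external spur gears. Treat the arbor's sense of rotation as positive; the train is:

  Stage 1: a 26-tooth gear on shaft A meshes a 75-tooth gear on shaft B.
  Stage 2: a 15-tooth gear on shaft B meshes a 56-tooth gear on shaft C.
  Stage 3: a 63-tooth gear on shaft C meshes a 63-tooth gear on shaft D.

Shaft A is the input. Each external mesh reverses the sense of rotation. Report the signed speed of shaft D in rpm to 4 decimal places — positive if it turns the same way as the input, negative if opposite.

-11.7000 rpm (opposite to input, |ω| = 11.7000 rpm)

Stage 1 [26T→75T]: ω = 126.0000×26/75 = 43.6800 rpm, dir flips to −; running = −43.6800
Stage 2 [15T→56T]: ω = 43.6800×15/56 = 11.7000 rpm, dir flips to +; running = +11.7000
Stage 3 [63T→63T]: ω = 11.7000×63/63 = 11.7000 rpm, dir flips to −; running = −11.7000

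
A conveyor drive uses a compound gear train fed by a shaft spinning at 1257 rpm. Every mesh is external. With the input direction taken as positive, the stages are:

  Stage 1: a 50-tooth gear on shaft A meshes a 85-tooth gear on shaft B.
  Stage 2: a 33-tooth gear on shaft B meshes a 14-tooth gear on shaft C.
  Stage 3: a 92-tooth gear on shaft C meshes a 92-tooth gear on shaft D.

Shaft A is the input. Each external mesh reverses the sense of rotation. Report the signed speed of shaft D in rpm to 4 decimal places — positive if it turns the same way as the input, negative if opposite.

-1742.8992 rpm (opposite to input, |ω| = 1742.8992 rpm)

Stage 1 [50T→85T]: ω = 1257.0000×50/85 = 739.4118 rpm, dir flips to −; running = −739.4118
Stage 2 [33T→14T]: ω = 739.4118×33/14 = 1742.8992 rpm, dir flips to +; running = +1742.8992
Stage 3 [92T→92T]: ω = 1742.8992×92/92 = 1742.8992 rpm, dir flips to −; running = −1742.8992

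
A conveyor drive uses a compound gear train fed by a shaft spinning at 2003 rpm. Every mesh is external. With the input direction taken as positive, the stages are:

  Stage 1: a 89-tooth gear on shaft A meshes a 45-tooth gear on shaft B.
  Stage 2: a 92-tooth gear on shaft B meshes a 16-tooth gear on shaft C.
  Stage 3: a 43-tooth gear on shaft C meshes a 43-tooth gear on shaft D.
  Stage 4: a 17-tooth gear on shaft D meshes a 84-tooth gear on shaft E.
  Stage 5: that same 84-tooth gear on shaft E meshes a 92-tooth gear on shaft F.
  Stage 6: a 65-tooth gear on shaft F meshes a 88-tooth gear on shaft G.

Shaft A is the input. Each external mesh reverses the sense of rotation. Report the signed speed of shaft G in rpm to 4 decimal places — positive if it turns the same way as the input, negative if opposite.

Stage 1 [89T→45T]: ω = 2003.0000×89/45 = 3961.4889 rpm, dir flips to −; running = −3961.4889
Stage 2 [92T→16T]: ω = 3961.4889×92/16 = 22778.5611 rpm, dir flips to +; running = +22778.5611
Stage 3 [43T→43T]: ω = 22778.5611×43/43 = 22778.5611 rpm, dir flips to −; running = −22778.5611
Stage 4 [17T→84T]: ω = 22778.5611×17/84 = 4609.9469 rpm, dir flips to +; running = +4609.9469
Stage 5 [84T→92T]: ω = 4609.9469×84/92 = 4209.0819 rpm, dir flips to −; running = −4209.0819
Stage 6 [65T→88T]: ω = 4209.0819×65/88 = 3108.9810 rpm, dir flips to +; running = +3108.9810

+3108.9810 rpm (same as input, |ω| = 3108.9810 rpm)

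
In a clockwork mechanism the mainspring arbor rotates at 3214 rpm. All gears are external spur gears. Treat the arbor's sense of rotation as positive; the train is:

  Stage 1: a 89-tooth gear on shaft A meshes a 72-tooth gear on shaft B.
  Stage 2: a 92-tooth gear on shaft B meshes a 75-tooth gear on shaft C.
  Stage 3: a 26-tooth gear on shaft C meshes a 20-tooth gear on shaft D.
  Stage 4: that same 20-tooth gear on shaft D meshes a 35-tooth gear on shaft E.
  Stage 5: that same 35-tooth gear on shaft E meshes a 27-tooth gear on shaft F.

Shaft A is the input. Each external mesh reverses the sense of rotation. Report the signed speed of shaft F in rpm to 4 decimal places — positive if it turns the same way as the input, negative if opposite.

-4692.8809 rpm (opposite to input, |ω| = 4692.8809 rpm)

Stage 1 [89T→72T]: ω = 3214.0000×89/72 = 3972.8611 rpm, dir flips to −; running = −3972.8611
Stage 2 [92T→75T]: ω = 3972.8611×92/75 = 4873.3763 rpm, dir flips to +; running = +4873.3763
Stage 3 [26T→20T]: ω = 4873.3763×26/20 = 6335.3892 rpm, dir flips to −; running = −6335.3892
Stage 4 [20T→35T]: ω = 6335.3892×20/35 = 3620.2224 rpm, dir flips to +; running = +3620.2224
Stage 5 [35T→27T]: ω = 3620.2224×35/27 = 4692.8809 rpm, dir flips to −; running = −4692.8809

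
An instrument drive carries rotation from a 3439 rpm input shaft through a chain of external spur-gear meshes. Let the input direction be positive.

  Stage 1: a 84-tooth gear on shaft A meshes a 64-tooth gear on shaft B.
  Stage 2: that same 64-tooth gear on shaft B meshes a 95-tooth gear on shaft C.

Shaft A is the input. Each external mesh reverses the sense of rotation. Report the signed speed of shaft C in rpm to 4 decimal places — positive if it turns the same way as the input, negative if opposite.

+3040.8000 rpm (same as input, |ω| = 3040.8000 rpm)

Stage 1 [84T→64T]: ω = 3439.0000×84/64 = 4513.6875 rpm, dir flips to −; running = −4513.6875
Stage 2 [64T→95T]: ω = 4513.6875×64/95 = 3040.8000 rpm, dir flips to +; running = +3040.8000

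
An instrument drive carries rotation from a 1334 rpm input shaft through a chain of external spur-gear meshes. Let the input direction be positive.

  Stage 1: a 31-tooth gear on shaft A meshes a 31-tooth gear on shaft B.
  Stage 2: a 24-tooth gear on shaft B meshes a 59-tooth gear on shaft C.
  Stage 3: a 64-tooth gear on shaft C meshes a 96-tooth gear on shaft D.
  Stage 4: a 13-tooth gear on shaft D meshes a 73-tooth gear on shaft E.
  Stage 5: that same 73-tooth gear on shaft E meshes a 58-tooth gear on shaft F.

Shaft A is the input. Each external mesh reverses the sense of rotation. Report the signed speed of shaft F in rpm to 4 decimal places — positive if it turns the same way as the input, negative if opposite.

Stage 1 [31T→31T]: ω = 1334.0000×31/31 = 1334.0000 rpm, dir flips to −; running = −1334.0000
Stage 2 [24T→59T]: ω = 1334.0000×24/59 = 542.6441 rpm, dir flips to +; running = +542.6441
Stage 3 [64T→96T]: ω = 542.6441×64/96 = 361.7627 rpm, dir flips to −; running = −361.7627
Stage 4 [13T→73T]: ω = 361.7627×13/73 = 64.4235 rpm, dir flips to +; running = +64.4235
Stage 5 [73T→58T]: ω = 64.4235×73/58 = 81.0847 rpm, dir flips to −; running = −81.0847

-81.0847 rpm (opposite to input, |ω| = 81.0847 rpm)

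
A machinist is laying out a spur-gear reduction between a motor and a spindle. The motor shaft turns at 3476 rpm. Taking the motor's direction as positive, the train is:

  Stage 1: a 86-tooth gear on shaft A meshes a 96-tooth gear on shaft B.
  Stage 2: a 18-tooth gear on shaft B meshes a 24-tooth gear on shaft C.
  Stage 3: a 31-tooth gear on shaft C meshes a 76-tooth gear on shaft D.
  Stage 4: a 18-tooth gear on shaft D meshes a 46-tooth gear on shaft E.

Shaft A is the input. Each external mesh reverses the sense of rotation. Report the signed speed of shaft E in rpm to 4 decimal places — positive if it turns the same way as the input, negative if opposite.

Stage 1 [86T→96T]: ω = 3476.0000×86/96 = 3113.9167 rpm, dir flips to −; running = −3113.9167
Stage 2 [18T→24T]: ω = 3113.9167×18/24 = 2335.4375 rpm, dir flips to +; running = +2335.4375
Stage 3 [31T→76T]: ω = 2335.4375×31/76 = 952.6127 rpm, dir flips to −; running = −952.6127
Stage 4 [18T→46T]: ω = 952.6127×18/46 = 372.7615 rpm, dir flips to +; running = +372.7615

+372.7615 rpm (same as input, |ω| = 372.7615 rpm)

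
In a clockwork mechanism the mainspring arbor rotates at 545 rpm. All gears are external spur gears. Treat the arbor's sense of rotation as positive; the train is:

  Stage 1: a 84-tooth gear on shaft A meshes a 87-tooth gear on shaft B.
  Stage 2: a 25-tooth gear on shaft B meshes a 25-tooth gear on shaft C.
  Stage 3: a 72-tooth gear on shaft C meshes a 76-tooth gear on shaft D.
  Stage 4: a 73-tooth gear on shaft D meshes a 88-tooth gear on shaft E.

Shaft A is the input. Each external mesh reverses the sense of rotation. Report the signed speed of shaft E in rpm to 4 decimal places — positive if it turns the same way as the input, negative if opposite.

Stage 1 [84T→87T]: ω = 545.0000×84/87 = 526.2069 rpm, dir flips to −; running = −526.2069
Stage 2 [25T→25T]: ω = 526.2069×25/25 = 526.2069 rpm, dir flips to +; running = +526.2069
Stage 3 [72T→76T]: ω = 526.2069×72/76 = 498.5118 rpm, dir flips to −; running = −498.5118
Stage 4 [73T→88T]: ω = 498.5118×73/88 = 413.5382 rpm, dir flips to +; running = +413.5382

+413.5382 rpm (same as input, |ω| = 413.5382 rpm)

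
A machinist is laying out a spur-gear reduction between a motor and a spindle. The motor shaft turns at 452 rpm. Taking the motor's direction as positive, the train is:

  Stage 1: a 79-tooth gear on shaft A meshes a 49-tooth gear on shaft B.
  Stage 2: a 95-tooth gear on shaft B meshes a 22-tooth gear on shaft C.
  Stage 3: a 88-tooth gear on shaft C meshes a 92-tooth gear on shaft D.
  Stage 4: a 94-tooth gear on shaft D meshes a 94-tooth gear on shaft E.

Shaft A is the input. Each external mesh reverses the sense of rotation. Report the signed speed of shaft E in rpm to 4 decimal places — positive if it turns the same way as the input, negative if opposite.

+3009.9911 rpm (same as input, |ω| = 3009.9911 rpm)

Stage 1 [79T→49T]: ω = 452.0000×79/49 = 728.7347 rpm, dir flips to −; running = −728.7347
Stage 2 [95T→22T]: ω = 728.7347×95/22 = 3146.8089 rpm, dir flips to +; running = +3146.8089
Stage 3 [88T→92T]: ω = 3146.8089×88/92 = 3009.9911 rpm, dir flips to −; running = −3009.9911
Stage 4 [94T→94T]: ω = 3009.9911×94/94 = 3009.9911 rpm, dir flips to +; running = +3009.9911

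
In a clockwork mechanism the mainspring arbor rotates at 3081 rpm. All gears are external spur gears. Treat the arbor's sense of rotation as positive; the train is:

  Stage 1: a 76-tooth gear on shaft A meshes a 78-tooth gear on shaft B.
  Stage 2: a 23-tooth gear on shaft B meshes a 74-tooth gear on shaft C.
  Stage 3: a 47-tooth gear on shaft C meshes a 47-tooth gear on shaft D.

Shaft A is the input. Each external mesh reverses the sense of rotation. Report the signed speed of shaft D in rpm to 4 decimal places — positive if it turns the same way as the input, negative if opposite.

Stage 1 [76T→78T]: ω = 3081.0000×76/78 = 3002.0000 rpm, dir flips to −; running = −3002.0000
Stage 2 [23T→74T]: ω = 3002.0000×23/74 = 933.0541 rpm, dir flips to +; running = +933.0541
Stage 3 [47T→47T]: ω = 933.0541×47/47 = 933.0541 rpm, dir flips to −; running = −933.0541

-933.0541 rpm (opposite to input, |ω| = 933.0541 rpm)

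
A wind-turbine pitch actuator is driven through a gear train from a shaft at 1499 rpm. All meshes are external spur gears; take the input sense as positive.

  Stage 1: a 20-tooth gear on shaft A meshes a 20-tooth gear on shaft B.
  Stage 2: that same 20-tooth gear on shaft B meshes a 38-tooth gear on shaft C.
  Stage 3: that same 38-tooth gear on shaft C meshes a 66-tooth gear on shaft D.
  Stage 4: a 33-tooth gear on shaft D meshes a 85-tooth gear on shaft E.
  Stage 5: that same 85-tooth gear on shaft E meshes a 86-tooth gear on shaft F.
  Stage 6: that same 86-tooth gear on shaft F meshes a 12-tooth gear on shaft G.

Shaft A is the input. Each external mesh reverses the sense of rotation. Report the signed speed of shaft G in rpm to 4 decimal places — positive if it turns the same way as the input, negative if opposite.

Stage 1 [20T→20T]: ω = 1499.0000×20/20 = 1499.0000 rpm, dir flips to −; running = −1499.0000
Stage 2 [20T→38T]: ω = 1499.0000×20/38 = 788.9474 rpm, dir flips to +; running = +788.9474
Stage 3 [38T→66T]: ω = 788.9474×38/66 = 454.2424 rpm, dir flips to −; running = −454.2424
Stage 4 [33T→85T]: ω = 454.2424×33/85 = 176.3529 rpm, dir flips to +; running = +176.3529
Stage 5 [85T→86T]: ω = 176.3529×85/86 = 174.3023 rpm, dir flips to −; running = −174.3023
Stage 6 [86T→12T]: ω = 174.3023×86/12 = 1249.1667 rpm, dir flips to +; running = +1249.1667

+1249.1667 rpm (same as input, |ω| = 1249.1667 rpm)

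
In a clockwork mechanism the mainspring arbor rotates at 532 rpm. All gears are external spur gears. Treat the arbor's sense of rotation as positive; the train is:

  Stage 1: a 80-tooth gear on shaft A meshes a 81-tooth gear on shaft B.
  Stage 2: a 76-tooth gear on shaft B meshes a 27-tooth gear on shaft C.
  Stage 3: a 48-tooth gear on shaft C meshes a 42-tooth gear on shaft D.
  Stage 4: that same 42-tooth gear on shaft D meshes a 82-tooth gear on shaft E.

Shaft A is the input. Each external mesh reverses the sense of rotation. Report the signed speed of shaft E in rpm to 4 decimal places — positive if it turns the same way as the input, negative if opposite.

+865.7526 rpm (same as input, |ω| = 865.7526 rpm)

Stage 1 [80T→81T]: ω = 532.0000×80/81 = 525.4321 rpm, dir flips to −; running = −525.4321
Stage 2 [76T→27T]: ω = 525.4321×76/27 = 1478.9941 rpm, dir flips to +; running = +1478.9941
Stage 3 [48T→42T]: ω = 1478.9941×48/42 = 1690.2789 rpm, dir flips to −; running = −1690.2789
Stage 4 [42T→82T]: ω = 1690.2789×42/82 = 865.7526 rpm, dir flips to +; running = +865.7526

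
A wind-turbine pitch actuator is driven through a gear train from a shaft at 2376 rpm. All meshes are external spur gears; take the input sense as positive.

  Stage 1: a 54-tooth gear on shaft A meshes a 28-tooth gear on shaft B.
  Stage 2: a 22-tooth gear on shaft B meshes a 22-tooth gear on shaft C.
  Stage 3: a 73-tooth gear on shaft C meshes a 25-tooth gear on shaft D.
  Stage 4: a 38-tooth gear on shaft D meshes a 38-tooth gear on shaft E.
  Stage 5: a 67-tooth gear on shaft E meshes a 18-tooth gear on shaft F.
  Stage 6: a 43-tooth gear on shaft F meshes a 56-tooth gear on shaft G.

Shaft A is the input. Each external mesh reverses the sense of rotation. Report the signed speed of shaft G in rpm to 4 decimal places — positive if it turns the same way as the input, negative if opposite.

Stage 1 [54T→28T]: ω = 2376.0000×54/28 = 4582.2857 rpm, dir flips to −; running = −4582.2857
Stage 2 [22T→22T]: ω = 4582.2857×22/22 = 4582.2857 rpm, dir flips to +; running = +4582.2857
Stage 3 [73T→25T]: ω = 4582.2857×73/25 = 13380.2743 rpm, dir flips to −; running = −13380.2743
Stage 4 [38T→38T]: ω = 13380.2743×38/38 = 13380.2743 rpm, dir flips to +; running = +13380.2743
Stage 5 [67T→18T]: ω = 13380.2743×67/18 = 49804.3543 rpm, dir flips to −; running = −49804.3543
Stage 6 [43T→56T]: ω = 49804.3543×43/56 = 38242.6292 rpm, dir flips to +; running = +38242.6292

+38242.6292 rpm (same as input, |ω| = 38242.6292 rpm)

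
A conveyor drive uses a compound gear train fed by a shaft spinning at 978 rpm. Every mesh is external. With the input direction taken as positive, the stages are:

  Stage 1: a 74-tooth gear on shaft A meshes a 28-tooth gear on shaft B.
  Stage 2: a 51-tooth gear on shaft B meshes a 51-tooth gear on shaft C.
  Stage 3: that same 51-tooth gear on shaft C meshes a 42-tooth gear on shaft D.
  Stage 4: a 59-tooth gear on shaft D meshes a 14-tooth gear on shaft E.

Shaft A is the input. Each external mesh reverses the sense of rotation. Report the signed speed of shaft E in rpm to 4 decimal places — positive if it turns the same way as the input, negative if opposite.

+13226.8797 rpm (same as input, |ω| = 13226.8797 rpm)

Stage 1 [74T→28T]: ω = 978.0000×74/28 = 2584.7143 rpm, dir flips to −; running = −2584.7143
Stage 2 [51T→51T]: ω = 2584.7143×51/51 = 2584.7143 rpm, dir flips to +; running = +2584.7143
Stage 3 [51T→42T]: ω = 2584.7143×51/42 = 3138.5816 rpm, dir flips to −; running = −3138.5816
Stage 4 [59T→14T]: ω = 3138.5816×59/14 = 13226.8797 rpm, dir flips to +; running = +13226.8797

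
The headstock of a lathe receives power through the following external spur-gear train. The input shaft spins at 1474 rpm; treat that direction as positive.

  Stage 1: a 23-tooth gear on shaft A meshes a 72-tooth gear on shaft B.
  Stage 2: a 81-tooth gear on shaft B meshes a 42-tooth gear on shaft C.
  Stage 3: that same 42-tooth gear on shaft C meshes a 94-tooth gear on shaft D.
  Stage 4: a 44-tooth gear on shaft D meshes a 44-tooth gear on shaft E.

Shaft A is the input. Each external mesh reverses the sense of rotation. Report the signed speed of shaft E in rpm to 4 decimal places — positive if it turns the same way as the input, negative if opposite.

+405.7420 rpm (same as input, |ω| = 405.7420 rpm)

Stage 1 [23T→72T]: ω = 1474.0000×23/72 = 470.8611 rpm, dir flips to −; running = −470.8611
Stage 2 [81T→42T]: ω = 470.8611×81/42 = 908.0893 rpm, dir flips to +; running = +908.0893
Stage 3 [42T→94T]: ω = 908.0893×42/94 = 405.7420 rpm, dir flips to −; running = −405.7420
Stage 4 [44T→44T]: ω = 405.7420×44/44 = 405.7420 rpm, dir flips to +; running = +405.7420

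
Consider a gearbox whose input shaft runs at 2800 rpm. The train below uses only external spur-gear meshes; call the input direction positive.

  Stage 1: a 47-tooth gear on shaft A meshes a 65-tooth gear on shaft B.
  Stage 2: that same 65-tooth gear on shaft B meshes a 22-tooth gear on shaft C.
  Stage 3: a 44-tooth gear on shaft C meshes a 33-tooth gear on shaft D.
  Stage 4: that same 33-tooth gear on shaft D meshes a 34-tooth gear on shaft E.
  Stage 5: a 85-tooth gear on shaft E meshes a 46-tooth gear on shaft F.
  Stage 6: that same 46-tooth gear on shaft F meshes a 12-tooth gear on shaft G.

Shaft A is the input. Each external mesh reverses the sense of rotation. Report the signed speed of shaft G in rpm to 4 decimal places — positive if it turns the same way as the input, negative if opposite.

+54833.3333 rpm (same as input, |ω| = 54833.3333 rpm)

Stage 1 [47T→65T]: ω = 2800.0000×47/65 = 2024.6154 rpm, dir flips to −; running = −2024.6154
Stage 2 [65T→22T]: ω = 2024.6154×65/22 = 5981.8182 rpm, dir flips to +; running = +5981.8182
Stage 3 [44T→33T]: ω = 5981.8182×44/33 = 7975.7576 rpm, dir flips to −; running = −7975.7576
Stage 4 [33T→34T]: ω = 7975.7576×33/34 = 7741.1765 rpm, dir flips to +; running = +7741.1765
Stage 5 [85T→46T]: ω = 7741.1765×85/46 = 14304.3478 rpm, dir flips to −; running = −14304.3478
Stage 6 [46T→12T]: ω = 14304.3478×46/12 = 54833.3333 rpm, dir flips to +; running = +54833.3333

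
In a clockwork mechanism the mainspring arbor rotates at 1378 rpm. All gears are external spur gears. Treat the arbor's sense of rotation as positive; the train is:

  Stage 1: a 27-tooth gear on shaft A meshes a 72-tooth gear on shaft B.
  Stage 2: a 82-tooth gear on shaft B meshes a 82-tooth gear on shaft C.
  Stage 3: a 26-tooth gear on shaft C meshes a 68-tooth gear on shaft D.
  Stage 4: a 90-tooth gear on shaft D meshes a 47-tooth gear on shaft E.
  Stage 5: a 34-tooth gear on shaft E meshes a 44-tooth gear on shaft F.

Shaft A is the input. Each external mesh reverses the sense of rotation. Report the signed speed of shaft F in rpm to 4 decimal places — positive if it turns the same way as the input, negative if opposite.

Stage 1 [27T→72T]: ω = 1378.0000×27/72 = 516.7500 rpm, dir flips to −; running = −516.7500
Stage 2 [82T→82T]: ω = 516.7500×82/82 = 516.7500 rpm, dir flips to +; running = +516.7500
Stage 3 [26T→68T]: ω = 516.7500×26/68 = 197.5809 rpm, dir flips to −; running = −197.5809
Stage 4 [90T→47T]: ω = 197.5809×90/47 = 378.3464 rpm, dir flips to +; running = +378.3464
Stage 5 [34T→44T]: ω = 378.3464×34/44 = 292.3586 rpm, dir flips to −; running = −292.3586

-292.3586 rpm (opposite to input, |ω| = 292.3586 rpm)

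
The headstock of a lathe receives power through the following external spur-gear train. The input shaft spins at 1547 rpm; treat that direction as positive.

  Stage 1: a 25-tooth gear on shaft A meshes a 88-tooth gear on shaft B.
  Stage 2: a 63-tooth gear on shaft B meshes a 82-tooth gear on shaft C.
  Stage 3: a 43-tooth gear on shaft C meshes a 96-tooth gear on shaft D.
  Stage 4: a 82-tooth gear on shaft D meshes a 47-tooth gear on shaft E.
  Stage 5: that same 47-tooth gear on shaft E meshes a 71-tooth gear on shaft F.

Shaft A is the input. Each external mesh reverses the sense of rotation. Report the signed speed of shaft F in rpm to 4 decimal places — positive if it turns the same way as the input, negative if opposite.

-174.6735 rpm (opposite to input, |ω| = 174.6735 rpm)

Stage 1 [25T→88T]: ω = 1547.0000×25/88 = 439.4886 rpm, dir flips to −; running = −439.4886
Stage 2 [63T→82T]: ω = 439.4886×63/82 = 337.6559 rpm, dir flips to +; running = +337.6559
Stage 3 [43T→96T]: ω = 337.6559×43/96 = 151.2417 rpm, dir flips to −; running = −151.2417
Stage 4 [82T→47T]: ω = 151.2417×82/47 = 263.8685 rpm, dir flips to +; running = +263.8685
Stage 5 [47T→71T]: ω = 263.8685×47/71 = 174.6735 rpm, dir flips to −; running = −174.6735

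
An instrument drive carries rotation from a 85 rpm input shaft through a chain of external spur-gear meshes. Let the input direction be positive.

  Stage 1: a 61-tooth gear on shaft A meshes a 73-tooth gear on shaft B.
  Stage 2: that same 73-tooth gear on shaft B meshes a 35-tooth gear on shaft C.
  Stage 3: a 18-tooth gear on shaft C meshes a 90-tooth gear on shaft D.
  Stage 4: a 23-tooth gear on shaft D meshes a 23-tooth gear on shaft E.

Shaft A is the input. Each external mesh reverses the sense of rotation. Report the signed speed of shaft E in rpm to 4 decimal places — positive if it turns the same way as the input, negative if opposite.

+29.6286 rpm (same as input, |ω| = 29.6286 rpm)

Stage 1 [61T→73T]: ω = 85.0000×61/73 = 71.0274 rpm, dir flips to −; running = −71.0274
Stage 2 [73T→35T]: ω = 71.0274×73/35 = 148.1429 rpm, dir flips to +; running = +148.1429
Stage 3 [18T→90T]: ω = 148.1429×18/90 = 29.6286 rpm, dir flips to −; running = −29.6286
Stage 4 [23T→23T]: ω = 29.6286×23/23 = 29.6286 rpm, dir flips to +; running = +29.6286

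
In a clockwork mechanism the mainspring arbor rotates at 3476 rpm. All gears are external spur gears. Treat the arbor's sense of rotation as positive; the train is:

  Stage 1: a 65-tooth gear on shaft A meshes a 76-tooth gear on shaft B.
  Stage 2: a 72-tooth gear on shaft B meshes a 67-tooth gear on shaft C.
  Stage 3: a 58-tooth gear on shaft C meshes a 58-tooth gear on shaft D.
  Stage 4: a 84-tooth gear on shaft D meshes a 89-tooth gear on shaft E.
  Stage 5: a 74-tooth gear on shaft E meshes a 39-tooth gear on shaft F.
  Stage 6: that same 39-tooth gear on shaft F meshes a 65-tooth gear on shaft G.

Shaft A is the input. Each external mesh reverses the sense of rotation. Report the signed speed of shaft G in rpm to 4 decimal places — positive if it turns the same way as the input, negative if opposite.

Stage 1 [65T→76T]: ω = 3476.0000×65/76 = 2972.8947 rpm, dir flips to −; running = −2972.8947
Stage 2 [72T→67T]: ω = 2972.8947×72/67 = 3194.7526 rpm, dir flips to +; running = +3194.7526
Stage 3 [58T→58T]: ω = 3194.7526×58/58 = 3194.7526 rpm, dir flips to −; running = −3194.7526
Stage 4 [84T→89T]: ω = 3194.7526×84/89 = 3015.2721 rpm, dir flips to +; running = +3015.2721
Stage 5 [74T→39T]: ω = 3015.2721×74/39 = 5721.2855 rpm, dir flips to −; running = −5721.2855
Stage 6 [39T→65T]: ω = 5721.2855×39/65 = 3432.7713 rpm, dir flips to +; running = +3432.7713

+3432.7713 rpm (same as input, |ω| = 3432.7713 rpm)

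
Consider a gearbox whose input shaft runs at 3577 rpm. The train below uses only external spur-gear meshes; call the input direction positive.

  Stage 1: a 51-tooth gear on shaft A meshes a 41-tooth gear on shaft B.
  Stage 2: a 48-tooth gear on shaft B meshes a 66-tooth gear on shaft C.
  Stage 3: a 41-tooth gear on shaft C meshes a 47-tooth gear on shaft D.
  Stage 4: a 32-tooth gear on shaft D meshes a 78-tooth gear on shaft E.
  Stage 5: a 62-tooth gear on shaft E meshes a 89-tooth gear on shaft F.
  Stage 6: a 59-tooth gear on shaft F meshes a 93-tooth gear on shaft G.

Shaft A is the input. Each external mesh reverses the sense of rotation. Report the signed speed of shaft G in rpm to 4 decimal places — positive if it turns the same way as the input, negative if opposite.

+511.8170 rpm (same as input, |ω| = 511.8170 rpm)

Stage 1 [51T→41T]: ω = 3577.0000×51/41 = 4449.4390 rpm, dir flips to −; running = −4449.4390
Stage 2 [48T→66T]: ω = 4449.4390×48/66 = 3235.9557 rpm, dir flips to +; running = +3235.9557
Stage 3 [41T→47T]: ω = 3235.9557×41/47 = 2822.8549 rpm, dir flips to −; running = −2822.8549
Stage 4 [32T→78T]: ω = 2822.8549×32/78 = 1158.0943 rpm, dir flips to +; running = +1158.0943
Stage 5 [62T→89T]: ω = 1158.0943×62/89 = 806.7623 rpm, dir flips to −; running = −806.7623
Stage 6 [59T→93T]: ω = 806.7623×59/93 = 511.8170 rpm, dir flips to +; running = +511.8170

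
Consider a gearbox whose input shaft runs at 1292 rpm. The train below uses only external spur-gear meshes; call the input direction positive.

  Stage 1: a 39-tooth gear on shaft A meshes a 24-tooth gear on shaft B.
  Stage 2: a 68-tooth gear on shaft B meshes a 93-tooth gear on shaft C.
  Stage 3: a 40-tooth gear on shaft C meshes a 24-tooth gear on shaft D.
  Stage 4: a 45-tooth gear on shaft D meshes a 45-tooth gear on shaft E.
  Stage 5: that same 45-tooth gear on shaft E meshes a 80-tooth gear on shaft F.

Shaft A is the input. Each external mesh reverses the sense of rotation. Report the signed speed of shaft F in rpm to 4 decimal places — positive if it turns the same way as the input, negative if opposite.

-1439.1734 rpm (opposite to input, |ω| = 1439.1734 rpm)

Stage 1 [39T→24T]: ω = 1292.0000×39/24 = 2099.5000 rpm, dir flips to −; running = −2099.5000
Stage 2 [68T→93T]: ω = 2099.5000×68/93 = 1535.1183 rpm, dir flips to +; running = +1535.1183
Stage 3 [40T→24T]: ω = 1535.1183×40/24 = 2558.5305 rpm, dir flips to −; running = −2558.5305
Stage 4 [45T→45T]: ω = 2558.5305×45/45 = 2558.5305 rpm, dir flips to +; running = +2558.5305
Stage 5 [45T→80T]: ω = 2558.5305×45/80 = 1439.1734 rpm, dir flips to −; running = −1439.1734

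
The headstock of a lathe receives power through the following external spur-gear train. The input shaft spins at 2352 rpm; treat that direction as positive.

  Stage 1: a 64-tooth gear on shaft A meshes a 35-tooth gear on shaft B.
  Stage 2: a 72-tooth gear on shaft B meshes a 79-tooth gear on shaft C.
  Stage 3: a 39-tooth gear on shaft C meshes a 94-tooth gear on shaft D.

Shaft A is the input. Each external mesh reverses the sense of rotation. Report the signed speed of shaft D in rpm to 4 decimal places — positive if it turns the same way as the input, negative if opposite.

-1626.2653 rpm (opposite to input, |ω| = 1626.2653 rpm)

Stage 1 [64T→35T]: ω = 2352.0000×64/35 = 4300.8000 rpm, dir flips to −; running = −4300.8000
Stage 2 [72T→79T]: ω = 4300.8000×72/79 = 3919.7165 rpm, dir flips to +; running = +3919.7165
Stage 3 [39T→94T]: ω = 3919.7165×39/94 = 1626.2653 rpm, dir flips to −; running = −1626.2653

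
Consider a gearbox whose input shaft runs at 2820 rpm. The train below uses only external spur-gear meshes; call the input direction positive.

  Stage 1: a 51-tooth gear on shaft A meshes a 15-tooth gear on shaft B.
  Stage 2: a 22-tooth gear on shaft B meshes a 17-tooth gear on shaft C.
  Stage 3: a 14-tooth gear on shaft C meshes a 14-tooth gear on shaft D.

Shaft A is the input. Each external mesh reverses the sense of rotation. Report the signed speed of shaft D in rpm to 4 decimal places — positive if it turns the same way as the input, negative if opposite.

-12408.0000 rpm (opposite to input, |ω| = 12408.0000 rpm)

Stage 1 [51T→15T]: ω = 2820.0000×51/15 = 9588.0000 rpm, dir flips to −; running = −9588.0000
Stage 2 [22T→17T]: ω = 9588.0000×22/17 = 12408.0000 rpm, dir flips to +; running = +12408.0000
Stage 3 [14T→14T]: ω = 12408.0000×14/14 = 12408.0000 rpm, dir flips to −; running = −12408.0000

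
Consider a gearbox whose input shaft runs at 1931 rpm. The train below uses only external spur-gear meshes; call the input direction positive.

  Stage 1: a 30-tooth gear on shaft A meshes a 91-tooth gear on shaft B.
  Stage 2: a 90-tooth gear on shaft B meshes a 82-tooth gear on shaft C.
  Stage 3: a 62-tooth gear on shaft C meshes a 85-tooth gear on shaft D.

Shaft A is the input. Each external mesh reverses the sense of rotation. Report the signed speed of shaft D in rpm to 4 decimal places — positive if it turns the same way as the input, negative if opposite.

-509.6401 rpm (opposite to input, |ω| = 509.6401 rpm)

Stage 1 [30T→91T]: ω = 1931.0000×30/91 = 636.5934 rpm, dir flips to −; running = −636.5934
Stage 2 [90T→82T]: ω = 636.5934×90/82 = 698.7001 rpm, dir flips to +; running = +698.7001
Stage 3 [62T→85T]: ω = 698.7001×62/85 = 509.6401 rpm, dir flips to −; running = −509.6401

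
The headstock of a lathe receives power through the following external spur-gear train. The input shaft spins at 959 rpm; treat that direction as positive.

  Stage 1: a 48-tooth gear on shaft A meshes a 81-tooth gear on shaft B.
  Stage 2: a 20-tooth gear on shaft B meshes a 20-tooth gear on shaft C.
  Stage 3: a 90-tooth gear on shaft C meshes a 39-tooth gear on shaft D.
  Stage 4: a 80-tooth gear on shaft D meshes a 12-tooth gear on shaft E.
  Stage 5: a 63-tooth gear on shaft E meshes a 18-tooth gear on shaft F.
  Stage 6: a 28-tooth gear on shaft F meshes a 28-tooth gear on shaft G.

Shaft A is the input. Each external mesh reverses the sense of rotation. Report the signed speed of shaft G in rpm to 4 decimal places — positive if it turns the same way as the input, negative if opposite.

+30600.5698 rpm (same as input, |ω| = 30600.5698 rpm)

Stage 1 [48T→81T]: ω = 959.0000×48/81 = 568.2963 rpm, dir flips to −; running = −568.2963
Stage 2 [20T→20T]: ω = 568.2963×20/20 = 568.2963 rpm, dir flips to +; running = +568.2963
Stage 3 [90T→39T]: ω = 568.2963×90/39 = 1311.4530 rpm, dir flips to −; running = −1311.4530
Stage 4 [80T→12T]: ω = 1311.4530×80/12 = 8743.0199 rpm, dir flips to +; running = +8743.0199
Stage 5 [63T→18T]: ω = 8743.0199×63/18 = 30600.5698 rpm, dir flips to −; running = −30600.5698
Stage 6 [28T→28T]: ω = 30600.5698×28/28 = 30600.5698 rpm, dir flips to +; running = +30600.5698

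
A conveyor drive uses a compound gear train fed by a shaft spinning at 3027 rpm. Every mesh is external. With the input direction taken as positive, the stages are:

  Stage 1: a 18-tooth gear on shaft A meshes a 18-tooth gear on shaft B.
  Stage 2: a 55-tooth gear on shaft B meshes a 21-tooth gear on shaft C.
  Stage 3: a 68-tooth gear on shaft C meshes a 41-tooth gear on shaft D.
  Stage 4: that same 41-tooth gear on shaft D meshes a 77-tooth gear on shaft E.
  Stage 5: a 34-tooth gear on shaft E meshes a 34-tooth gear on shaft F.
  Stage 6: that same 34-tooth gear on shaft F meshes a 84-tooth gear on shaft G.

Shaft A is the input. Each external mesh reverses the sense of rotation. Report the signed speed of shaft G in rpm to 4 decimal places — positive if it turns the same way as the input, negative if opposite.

Stage 1 [18T→18T]: ω = 3027.0000×18/18 = 3027.0000 rpm, dir flips to −; running = −3027.0000
Stage 2 [55T→21T]: ω = 3027.0000×55/21 = 7927.8571 rpm, dir flips to +; running = +7927.8571
Stage 3 [68T→41T]: ω = 7927.8571×68/41 = 13148.6411 rpm, dir flips to −; running = −13148.6411
Stage 4 [41T→77T]: ω = 13148.6411×41/77 = 7001.2245 rpm, dir flips to +; running = +7001.2245
Stage 5 [34T→34T]: ω = 7001.2245×34/34 = 7001.2245 rpm, dir flips to −; running = −7001.2245
Stage 6 [34T→84T]: ω = 7001.2245×34/84 = 2833.8290 rpm, dir flips to +; running = +2833.8290

+2833.8290 rpm (same as input, |ω| = 2833.8290 rpm)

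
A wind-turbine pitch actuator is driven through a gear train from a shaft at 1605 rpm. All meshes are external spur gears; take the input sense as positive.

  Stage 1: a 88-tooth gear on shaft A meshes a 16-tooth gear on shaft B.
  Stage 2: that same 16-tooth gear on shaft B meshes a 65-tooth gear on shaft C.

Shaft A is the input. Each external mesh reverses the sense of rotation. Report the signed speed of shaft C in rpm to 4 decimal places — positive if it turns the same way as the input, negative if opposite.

+2172.9231 rpm (same as input, |ω| = 2172.9231 rpm)

Stage 1 [88T→16T]: ω = 1605.0000×88/16 = 8827.5000 rpm, dir flips to −; running = −8827.5000
Stage 2 [16T→65T]: ω = 8827.5000×16/65 = 2172.9231 rpm, dir flips to +; running = +2172.9231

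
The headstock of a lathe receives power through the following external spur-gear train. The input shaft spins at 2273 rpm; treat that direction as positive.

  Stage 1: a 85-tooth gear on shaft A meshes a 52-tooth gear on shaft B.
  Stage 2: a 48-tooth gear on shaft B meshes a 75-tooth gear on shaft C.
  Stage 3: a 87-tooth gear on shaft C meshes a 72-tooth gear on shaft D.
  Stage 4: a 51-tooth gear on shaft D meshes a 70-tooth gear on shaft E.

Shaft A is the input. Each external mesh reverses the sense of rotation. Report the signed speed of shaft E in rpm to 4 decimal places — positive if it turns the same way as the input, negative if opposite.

+2093.4080 rpm (same as input, |ω| = 2093.4080 rpm)

Stage 1 [85T→52T]: ω = 2273.0000×85/52 = 3715.4808 rpm, dir flips to −; running = −3715.4808
Stage 2 [48T→75T]: ω = 3715.4808×48/75 = 2377.9077 rpm, dir flips to +; running = +2377.9077
Stage 3 [87T→72T]: ω = 2377.9077×87/72 = 2873.3051 rpm, dir flips to −; running = −2873.3051
Stage 4 [51T→70T]: ω = 2873.3051×51/70 = 2093.4080 rpm, dir flips to +; running = +2093.4080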